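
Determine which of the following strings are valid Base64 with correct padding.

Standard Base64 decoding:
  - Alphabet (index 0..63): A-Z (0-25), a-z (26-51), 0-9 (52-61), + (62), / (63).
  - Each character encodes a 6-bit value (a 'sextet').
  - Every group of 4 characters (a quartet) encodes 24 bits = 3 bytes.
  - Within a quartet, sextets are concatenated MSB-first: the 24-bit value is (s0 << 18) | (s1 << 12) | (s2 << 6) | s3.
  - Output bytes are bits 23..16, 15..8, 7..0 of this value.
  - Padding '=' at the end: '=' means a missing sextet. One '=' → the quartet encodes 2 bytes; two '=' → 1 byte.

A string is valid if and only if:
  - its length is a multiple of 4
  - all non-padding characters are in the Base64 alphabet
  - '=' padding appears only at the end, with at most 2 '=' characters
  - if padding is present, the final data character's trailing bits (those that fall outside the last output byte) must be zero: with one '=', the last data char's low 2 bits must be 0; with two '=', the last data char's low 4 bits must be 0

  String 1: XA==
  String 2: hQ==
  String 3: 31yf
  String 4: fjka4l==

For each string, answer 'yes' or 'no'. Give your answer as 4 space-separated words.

String 1: 'XA==' → valid
String 2: 'hQ==' → valid
String 3: '31yf' → valid
String 4: 'fjka4l==' → invalid (bad trailing bits)

Answer: yes yes yes no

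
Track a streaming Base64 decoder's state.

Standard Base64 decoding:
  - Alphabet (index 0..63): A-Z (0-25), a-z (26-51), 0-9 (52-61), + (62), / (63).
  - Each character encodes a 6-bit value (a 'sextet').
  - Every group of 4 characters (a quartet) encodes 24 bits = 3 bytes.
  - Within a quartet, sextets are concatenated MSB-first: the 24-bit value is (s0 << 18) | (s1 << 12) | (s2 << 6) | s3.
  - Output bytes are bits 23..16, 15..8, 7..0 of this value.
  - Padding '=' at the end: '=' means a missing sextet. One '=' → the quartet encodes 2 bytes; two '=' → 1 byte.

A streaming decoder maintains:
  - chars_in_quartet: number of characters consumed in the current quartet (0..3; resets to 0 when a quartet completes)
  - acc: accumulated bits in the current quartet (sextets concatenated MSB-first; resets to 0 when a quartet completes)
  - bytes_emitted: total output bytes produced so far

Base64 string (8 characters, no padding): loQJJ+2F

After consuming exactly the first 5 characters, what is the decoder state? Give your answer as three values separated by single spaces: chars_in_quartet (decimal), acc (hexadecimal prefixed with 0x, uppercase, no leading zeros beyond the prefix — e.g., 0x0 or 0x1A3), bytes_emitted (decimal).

After char 0 ('l'=37): chars_in_quartet=1 acc=0x25 bytes_emitted=0
After char 1 ('o'=40): chars_in_quartet=2 acc=0x968 bytes_emitted=0
After char 2 ('Q'=16): chars_in_quartet=3 acc=0x25A10 bytes_emitted=0
After char 3 ('J'=9): chars_in_quartet=4 acc=0x968409 -> emit 96 84 09, reset; bytes_emitted=3
After char 4 ('J'=9): chars_in_quartet=1 acc=0x9 bytes_emitted=3

Answer: 1 0x9 3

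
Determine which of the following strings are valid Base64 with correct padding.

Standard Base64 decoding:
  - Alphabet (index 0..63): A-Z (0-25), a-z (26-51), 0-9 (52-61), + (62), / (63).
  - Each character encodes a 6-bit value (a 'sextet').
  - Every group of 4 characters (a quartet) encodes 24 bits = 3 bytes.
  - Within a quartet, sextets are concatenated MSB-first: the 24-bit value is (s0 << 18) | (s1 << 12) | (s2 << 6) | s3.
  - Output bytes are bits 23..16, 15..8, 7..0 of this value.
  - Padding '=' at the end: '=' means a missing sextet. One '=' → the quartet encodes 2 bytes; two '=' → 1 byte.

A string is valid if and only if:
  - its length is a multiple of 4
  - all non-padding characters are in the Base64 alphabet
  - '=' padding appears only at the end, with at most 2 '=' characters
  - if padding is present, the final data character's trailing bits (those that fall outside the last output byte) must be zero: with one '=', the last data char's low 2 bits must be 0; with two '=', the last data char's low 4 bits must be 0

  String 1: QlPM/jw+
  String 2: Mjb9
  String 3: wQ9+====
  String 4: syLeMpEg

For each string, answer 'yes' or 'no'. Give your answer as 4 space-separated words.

Answer: yes yes no yes

Derivation:
String 1: 'QlPM/jw+' → valid
String 2: 'Mjb9' → valid
String 3: 'wQ9+====' → invalid (4 pad chars (max 2))
String 4: 'syLeMpEg' → valid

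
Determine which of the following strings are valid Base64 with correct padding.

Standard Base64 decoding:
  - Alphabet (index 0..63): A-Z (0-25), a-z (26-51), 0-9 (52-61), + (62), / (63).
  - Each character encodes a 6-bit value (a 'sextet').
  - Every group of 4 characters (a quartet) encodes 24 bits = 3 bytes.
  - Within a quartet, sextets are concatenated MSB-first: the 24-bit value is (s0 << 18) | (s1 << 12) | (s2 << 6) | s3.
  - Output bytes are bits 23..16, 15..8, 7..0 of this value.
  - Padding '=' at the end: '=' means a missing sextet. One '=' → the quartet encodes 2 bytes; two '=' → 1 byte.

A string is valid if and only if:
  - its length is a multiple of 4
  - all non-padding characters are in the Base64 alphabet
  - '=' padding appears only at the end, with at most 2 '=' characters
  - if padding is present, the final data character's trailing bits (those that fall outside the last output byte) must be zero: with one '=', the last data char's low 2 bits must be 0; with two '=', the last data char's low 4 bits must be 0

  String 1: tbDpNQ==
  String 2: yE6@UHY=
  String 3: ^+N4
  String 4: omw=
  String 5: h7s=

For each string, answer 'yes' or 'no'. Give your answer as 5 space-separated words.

String 1: 'tbDpNQ==' → valid
String 2: 'yE6@UHY=' → invalid (bad char(s): ['@'])
String 3: '^+N4' → invalid (bad char(s): ['^'])
String 4: 'omw=' → valid
String 5: 'h7s=' → valid

Answer: yes no no yes yes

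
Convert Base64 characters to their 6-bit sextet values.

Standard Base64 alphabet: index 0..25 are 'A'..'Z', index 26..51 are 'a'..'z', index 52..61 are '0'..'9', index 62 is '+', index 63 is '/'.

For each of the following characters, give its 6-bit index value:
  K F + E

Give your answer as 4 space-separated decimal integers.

Answer: 10 5 62 4

Derivation:
'K': A..Z range, ord('K') − ord('A') = 10
'F': A..Z range, ord('F') − ord('A') = 5
'+': index 62
'E': A..Z range, ord('E') − ord('A') = 4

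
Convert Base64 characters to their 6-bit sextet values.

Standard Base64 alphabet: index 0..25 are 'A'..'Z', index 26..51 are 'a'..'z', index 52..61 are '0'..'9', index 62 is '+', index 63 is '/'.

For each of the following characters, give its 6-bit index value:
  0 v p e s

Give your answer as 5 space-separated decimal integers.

Answer: 52 47 41 30 44

Derivation:
'0': 0..9 range, 52 + ord('0') − ord('0') = 52
'v': a..z range, 26 + ord('v') − ord('a') = 47
'p': a..z range, 26 + ord('p') − ord('a') = 41
'e': a..z range, 26 + ord('e') − ord('a') = 30
's': a..z range, 26 + ord('s') − ord('a') = 44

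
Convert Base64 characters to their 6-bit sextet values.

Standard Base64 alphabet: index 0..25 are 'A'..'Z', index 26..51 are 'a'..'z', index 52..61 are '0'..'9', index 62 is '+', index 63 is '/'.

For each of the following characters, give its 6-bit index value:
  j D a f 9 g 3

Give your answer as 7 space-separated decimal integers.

Answer: 35 3 26 31 61 32 55

Derivation:
'j': a..z range, 26 + ord('j') − ord('a') = 35
'D': A..Z range, ord('D') − ord('A') = 3
'a': a..z range, 26 + ord('a') − ord('a') = 26
'f': a..z range, 26 + ord('f') − ord('a') = 31
'9': 0..9 range, 52 + ord('9') − ord('0') = 61
'g': a..z range, 26 + ord('g') − ord('a') = 32
'3': 0..9 range, 52 + ord('3') − ord('0') = 55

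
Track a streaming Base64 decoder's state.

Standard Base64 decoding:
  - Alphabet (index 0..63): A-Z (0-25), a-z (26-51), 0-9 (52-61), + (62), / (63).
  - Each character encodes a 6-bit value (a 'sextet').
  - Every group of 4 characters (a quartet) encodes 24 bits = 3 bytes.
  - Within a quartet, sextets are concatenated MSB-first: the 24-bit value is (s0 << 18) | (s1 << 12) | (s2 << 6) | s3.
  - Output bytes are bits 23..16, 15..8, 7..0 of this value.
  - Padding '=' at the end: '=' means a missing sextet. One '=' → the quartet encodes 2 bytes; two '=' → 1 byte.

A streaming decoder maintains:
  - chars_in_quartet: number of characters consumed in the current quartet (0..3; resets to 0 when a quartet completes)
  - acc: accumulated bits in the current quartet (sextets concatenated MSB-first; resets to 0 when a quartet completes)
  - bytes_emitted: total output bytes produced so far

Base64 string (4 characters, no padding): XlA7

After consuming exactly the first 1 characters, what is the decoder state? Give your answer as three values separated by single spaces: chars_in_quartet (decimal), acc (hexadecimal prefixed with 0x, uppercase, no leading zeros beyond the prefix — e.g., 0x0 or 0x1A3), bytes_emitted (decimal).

Answer: 1 0x17 0

Derivation:
After char 0 ('X'=23): chars_in_quartet=1 acc=0x17 bytes_emitted=0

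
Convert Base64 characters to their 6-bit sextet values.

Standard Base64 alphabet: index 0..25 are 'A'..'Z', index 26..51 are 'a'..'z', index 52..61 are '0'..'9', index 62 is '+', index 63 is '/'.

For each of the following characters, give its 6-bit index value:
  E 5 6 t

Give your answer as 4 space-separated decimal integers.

Answer: 4 57 58 45

Derivation:
'E': A..Z range, ord('E') − ord('A') = 4
'5': 0..9 range, 52 + ord('5') − ord('0') = 57
'6': 0..9 range, 52 + ord('6') − ord('0') = 58
't': a..z range, 26 + ord('t') − ord('a') = 45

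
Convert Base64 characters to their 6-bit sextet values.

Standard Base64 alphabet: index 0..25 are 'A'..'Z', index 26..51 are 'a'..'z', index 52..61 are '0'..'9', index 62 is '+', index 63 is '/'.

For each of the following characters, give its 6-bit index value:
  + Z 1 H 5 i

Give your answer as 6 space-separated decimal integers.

Answer: 62 25 53 7 57 34

Derivation:
'+': index 62
'Z': A..Z range, ord('Z') − ord('A') = 25
'1': 0..9 range, 52 + ord('1') − ord('0') = 53
'H': A..Z range, ord('H') − ord('A') = 7
'5': 0..9 range, 52 + ord('5') − ord('0') = 57
'i': a..z range, 26 + ord('i') − ord('a') = 34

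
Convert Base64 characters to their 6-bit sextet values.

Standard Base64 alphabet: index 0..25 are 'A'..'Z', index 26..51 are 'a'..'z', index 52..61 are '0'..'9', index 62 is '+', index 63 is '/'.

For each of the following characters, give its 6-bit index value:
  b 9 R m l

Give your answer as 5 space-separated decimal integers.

'b': a..z range, 26 + ord('b') − ord('a') = 27
'9': 0..9 range, 52 + ord('9') − ord('0') = 61
'R': A..Z range, ord('R') − ord('A') = 17
'm': a..z range, 26 + ord('m') − ord('a') = 38
'l': a..z range, 26 + ord('l') − ord('a') = 37

Answer: 27 61 17 38 37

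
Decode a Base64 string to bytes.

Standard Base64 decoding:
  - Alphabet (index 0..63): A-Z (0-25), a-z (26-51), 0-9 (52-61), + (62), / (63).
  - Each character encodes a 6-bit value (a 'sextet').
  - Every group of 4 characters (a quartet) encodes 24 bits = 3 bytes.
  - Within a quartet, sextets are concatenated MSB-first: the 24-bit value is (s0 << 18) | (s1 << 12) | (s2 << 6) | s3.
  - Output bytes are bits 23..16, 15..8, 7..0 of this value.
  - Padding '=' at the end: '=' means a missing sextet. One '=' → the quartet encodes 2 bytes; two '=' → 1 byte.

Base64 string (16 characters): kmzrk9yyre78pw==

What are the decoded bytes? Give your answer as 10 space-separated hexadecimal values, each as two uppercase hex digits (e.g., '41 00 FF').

After char 0 ('k'=36): chars_in_quartet=1 acc=0x24 bytes_emitted=0
After char 1 ('m'=38): chars_in_quartet=2 acc=0x926 bytes_emitted=0
After char 2 ('z'=51): chars_in_quartet=3 acc=0x249B3 bytes_emitted=0
After char 3 ('r'=43): chars_in_quartet=4 acc=0x926CEB -> emit 92 6C EB, reset; bytes_emitted=3
After char 4 ('k'=36): chars_in_quartet=1 acc=0x24 bytes_emitted=3
After char 5 ('9'=61): chars_in_quartet=2 acc=0x93D bytes_emitted=3
After char 6 ('y'=50): chars_in_quartet=3 acc=0x24F72 bytes_emitted=3
After char 7 ('y'=50): chars_in_quartet=4 acc=0x93DCB2 -> emit 93 DC B2, reset; bytes_emitted=6
After char 8 ('r'=43): chars_in_quartet=1 acc=0x2B bytes_emitted=6
After char 9 ('e'=30): chars_in_quartet=2 acc=0xADE bytes_emitted=6
After char 10 ('7'=59): chars_in_quartet=3 acc=0x2B7BB bytes_emitted=6
After char 11 ('8'=60): chars_in_quartet=4 acc=0xADEEFC -> emit AD EE FC, reset; bytes_emitted=9
After char 12 ('p'=41): chars_in_quartet=1 acc=0x29 bytes_emitted=9
After char 13 ('w'=48): chars_in_quartet=2 acc=0xA70 bytes_emitted=9
Padding '==': partial quartet acc=0xA70 -> emit A7; bytes_emitted=10

Answer: 92 6C EB 93 DC B2 AD EE FC A7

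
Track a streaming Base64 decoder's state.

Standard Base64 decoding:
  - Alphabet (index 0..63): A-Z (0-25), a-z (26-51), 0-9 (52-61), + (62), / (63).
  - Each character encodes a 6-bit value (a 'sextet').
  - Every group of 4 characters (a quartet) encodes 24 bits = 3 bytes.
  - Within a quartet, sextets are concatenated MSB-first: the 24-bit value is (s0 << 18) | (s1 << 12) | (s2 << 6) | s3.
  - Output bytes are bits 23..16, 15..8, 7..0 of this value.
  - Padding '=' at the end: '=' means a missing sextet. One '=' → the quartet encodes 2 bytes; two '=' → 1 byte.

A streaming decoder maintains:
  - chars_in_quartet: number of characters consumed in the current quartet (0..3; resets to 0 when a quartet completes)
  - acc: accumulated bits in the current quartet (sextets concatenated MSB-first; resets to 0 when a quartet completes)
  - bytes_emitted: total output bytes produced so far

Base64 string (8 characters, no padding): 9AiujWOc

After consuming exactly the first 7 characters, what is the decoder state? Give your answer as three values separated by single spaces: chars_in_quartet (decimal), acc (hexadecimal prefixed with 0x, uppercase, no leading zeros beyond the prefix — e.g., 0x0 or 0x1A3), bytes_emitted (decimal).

Answer: 3 0x2358E 3

Derivation:
After char 0 ('9'=61): chars_in_quartet=1 acc=0x3D bytes_emitted=0
After char 1 ('A'=0): chars_in_quartet=2 acc=0xF40 bytes_emitted=0
After char 2 ('i'=34): chars_in_quartet=3 acc=0x3D022 bytes_emitted=0
After char 3 ('u'=46): chars_in_quartet=4 acc=0xF408AE -> emit F4 08 AE, reset; bytes_emitted=3
After char 4 ('j'=35): chars_in_quartet=1 acc=0x23 bytes_emitted=3
After char 5 ('W'=22): chars_in_quartet=2 acc=0x8D6 bytes_emitted=3
After char 6 ('O'=14): chars_in_quartet=3 acc=0x2358E bytes_emitted=3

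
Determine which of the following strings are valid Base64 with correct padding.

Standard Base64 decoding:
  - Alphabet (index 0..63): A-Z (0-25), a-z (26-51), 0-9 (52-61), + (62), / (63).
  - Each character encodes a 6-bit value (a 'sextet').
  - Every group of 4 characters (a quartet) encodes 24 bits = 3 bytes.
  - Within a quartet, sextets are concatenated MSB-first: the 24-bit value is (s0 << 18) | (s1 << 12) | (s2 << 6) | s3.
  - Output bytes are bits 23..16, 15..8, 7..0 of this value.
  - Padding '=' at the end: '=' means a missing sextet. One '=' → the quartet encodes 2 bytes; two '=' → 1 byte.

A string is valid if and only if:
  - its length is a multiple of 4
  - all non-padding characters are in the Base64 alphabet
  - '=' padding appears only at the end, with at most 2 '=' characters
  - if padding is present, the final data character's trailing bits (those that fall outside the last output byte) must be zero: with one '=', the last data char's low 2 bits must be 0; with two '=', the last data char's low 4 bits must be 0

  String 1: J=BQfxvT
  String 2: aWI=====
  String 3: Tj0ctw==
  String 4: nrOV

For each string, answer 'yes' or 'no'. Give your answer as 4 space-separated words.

Answer: no no yes yes

Derivation:
String 1: 'J=BQfxvT' → invalid (bad char(s): ['=']; '=' in middle)
String 2: 'aWI=====' → invalid (5 pad chars (max 2))
String 3: 'Tj0ctw==' → valid
String 4: 'nrOV' → valid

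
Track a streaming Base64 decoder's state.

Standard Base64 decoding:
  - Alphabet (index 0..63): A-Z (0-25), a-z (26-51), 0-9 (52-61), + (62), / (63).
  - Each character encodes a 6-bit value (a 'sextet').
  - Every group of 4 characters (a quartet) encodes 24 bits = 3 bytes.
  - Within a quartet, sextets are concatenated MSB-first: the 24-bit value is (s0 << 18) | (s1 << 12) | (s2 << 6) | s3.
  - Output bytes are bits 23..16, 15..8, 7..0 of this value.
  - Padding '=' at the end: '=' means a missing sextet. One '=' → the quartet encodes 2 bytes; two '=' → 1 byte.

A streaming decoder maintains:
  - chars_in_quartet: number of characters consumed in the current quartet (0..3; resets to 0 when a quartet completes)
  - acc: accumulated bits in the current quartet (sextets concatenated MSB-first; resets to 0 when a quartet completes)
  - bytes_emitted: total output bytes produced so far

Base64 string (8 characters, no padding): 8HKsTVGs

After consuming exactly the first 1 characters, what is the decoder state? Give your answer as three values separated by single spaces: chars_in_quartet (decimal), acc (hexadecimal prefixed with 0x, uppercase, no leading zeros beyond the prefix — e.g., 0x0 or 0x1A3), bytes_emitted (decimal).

Answer: 1 0x3C 0

Derivation:
After char 0 ('8'=60): chars_in_quartet=1 acc=0x3C bytes_emitted=0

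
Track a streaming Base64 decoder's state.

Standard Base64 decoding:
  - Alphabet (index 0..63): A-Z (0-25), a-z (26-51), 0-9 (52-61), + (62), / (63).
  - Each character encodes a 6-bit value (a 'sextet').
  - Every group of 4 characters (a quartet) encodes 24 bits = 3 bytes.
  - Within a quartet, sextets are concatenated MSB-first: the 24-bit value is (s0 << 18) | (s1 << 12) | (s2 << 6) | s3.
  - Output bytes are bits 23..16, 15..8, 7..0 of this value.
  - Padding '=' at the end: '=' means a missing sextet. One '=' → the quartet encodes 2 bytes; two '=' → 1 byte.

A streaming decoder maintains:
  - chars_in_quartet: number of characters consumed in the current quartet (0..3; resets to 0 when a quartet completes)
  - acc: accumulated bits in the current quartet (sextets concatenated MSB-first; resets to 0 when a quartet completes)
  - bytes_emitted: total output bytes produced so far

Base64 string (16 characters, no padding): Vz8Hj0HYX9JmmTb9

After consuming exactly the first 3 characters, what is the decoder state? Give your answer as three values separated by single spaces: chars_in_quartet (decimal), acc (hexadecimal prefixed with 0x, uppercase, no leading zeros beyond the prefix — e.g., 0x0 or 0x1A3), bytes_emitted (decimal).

After char 0 ('V'=21): chars_in_quartet=1 acc=0x15 bytes_emitted=0
After char 1 ('z'=51): chars_in_quartet=2 acc=0x573 bytes_emitted=0
After char 2 ('8'=60): chars_in_quartet=3 acc=0x15CFC bytes_emitted=0

Answer: 3 0x15CFC 0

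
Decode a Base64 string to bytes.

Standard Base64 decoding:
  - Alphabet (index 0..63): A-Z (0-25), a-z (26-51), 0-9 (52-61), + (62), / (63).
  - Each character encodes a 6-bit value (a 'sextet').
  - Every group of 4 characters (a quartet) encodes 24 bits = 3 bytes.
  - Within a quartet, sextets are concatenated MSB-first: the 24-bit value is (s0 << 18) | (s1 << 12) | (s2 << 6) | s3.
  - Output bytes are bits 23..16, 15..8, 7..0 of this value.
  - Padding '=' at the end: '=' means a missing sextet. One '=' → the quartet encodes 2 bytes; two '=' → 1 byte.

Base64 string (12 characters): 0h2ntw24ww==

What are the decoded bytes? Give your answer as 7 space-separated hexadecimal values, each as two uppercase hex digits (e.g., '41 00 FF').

Answer: D2 1D A7 B7 0D B8 C3

Derivation:
After char 0 ('0'=52): chars_in_quartet=1 acc=0x34 bytes_emitted=0
After char 1 ('h'=33): chars_in_quartet=2 acc=0xD21 bytes_emitted=0
After char 2 ('2'=54): chars_in_quartet=3 acc=0x34876 bytes_emitted=0
After char 3 ('n'=39): chars_in_quartet=4 acc=0xD21DA7 -> emit D2 1D A7, reset; bytes_emitted=3
After char 4 ('t'=45): chars_in_quartet=1 acc=0x2D bytes_emitted=3
After char 5 ('w'=48): chars_in_quartet=2 acc=0xB70 bytes_emitted=3
After char 6 ('2'=54): chars_in_quartet=3 acc=0x2DC36 bytes_emitted=3
After char 7 ('4'=56): chars_in_quartet=4 acc=0xB70DB8 -> emit B7 0D B8, reset; bytes_emitted=6
After char 8 ('w'=48): chars_in_quartet=1 acc=0x30 bytes_emitted=6
After char 9 ('w'=48): chars_in_quartet=2 acc=0xC30 bytes_emitted=6
Padding '==': partial quartet acc=0xC30 -> emit C3; bytes_emitted=7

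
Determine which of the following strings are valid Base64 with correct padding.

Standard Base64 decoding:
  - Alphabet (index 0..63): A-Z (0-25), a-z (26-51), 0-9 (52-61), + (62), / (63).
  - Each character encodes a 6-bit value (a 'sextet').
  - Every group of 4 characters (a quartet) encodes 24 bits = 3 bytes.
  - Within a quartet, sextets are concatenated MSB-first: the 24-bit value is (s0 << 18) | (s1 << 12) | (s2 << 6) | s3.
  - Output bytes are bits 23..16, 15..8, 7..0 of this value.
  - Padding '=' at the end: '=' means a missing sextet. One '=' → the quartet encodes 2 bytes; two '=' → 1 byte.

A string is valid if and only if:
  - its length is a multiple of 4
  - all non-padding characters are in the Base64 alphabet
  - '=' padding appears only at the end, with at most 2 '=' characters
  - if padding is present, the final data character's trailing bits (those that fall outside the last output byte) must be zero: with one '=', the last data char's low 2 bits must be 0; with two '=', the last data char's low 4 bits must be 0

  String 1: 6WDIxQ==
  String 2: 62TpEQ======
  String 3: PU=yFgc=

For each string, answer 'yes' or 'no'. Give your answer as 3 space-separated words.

Answer: yes no no

Derivation:
String 1: '6WDIxQ==' → valid
String 2: '62TpEQ======' → invalid (6 pad chars (max 2))
String 3: 'PU=yFgc=' → invalid (bad char(s): ['=']; '=' in middle)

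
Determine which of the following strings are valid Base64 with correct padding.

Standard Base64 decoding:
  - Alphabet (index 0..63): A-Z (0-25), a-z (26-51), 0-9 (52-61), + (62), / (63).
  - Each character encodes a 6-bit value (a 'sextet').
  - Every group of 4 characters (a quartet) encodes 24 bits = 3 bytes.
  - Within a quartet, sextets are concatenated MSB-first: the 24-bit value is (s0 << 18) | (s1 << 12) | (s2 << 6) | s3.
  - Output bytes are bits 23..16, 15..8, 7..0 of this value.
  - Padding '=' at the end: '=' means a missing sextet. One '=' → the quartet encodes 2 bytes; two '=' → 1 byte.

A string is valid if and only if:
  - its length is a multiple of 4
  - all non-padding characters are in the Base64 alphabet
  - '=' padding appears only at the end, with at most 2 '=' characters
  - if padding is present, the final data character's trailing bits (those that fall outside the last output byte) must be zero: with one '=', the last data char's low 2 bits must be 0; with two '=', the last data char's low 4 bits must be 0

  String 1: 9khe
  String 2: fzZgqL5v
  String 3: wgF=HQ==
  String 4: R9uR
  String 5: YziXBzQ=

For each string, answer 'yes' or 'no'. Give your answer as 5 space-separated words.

Answer: yes yes no yes yes

Derivation:
String 1: '9khe' → valid
String 2: 'fzZgqL5v' → valid
String 3: 'wgF=HQ==' → invalid (bad char(s): ['=']; '=' in middle)
String 4: 'R9uR' → valid
String 5: 'YziXBzQ=' → valid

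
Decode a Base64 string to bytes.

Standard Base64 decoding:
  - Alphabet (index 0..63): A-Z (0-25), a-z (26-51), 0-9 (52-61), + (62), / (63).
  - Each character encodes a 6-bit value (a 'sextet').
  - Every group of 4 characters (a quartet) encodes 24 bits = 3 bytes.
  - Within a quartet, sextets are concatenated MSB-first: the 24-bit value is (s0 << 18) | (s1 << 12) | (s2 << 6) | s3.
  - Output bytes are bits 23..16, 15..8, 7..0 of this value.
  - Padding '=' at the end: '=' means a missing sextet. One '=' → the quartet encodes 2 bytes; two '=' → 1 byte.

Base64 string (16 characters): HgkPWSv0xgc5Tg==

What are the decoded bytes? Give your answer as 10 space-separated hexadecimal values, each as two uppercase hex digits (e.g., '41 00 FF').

Answer: 1E 09 0F 59 2B F4 C6 07 39 4E

Derivation:
After char 0 ('H'=7): chars_in_quartet=1 acc=0x7 bytes_emitted=0
After char 1 ('g'=32): chars_in_quartet=2 acc=0x1E0 bytes_emitted=0
After char 2 ('k'=36): chars_in_quartet=3 acc=0x7824 bytes_emitted=0
After char 3 ('P'=15): chars_in_quartet=4 acc=0x1E090F -> emit 1E 09 0F, reset; bytes_emitted=3
After char 4 ('W'=22): chars_in_quartet=1 acc=0x16 bytes_emitted=3
After char 5 ('S'=18): chars_in_quartet=2 acc=0x592 bytes_emitted=3
After char 6 ('v'=47): chars_in_quartet=3 acc=0x164AF bytes_emitted=3
After char 7 ('0'=52): chars_in_quartet=4 acc=0x592BF4 -> emit 59 2B F4, reset; bytes_emitted=6
After char 8 ('x'=49): chars_in_quartet=1 acc=0x31 bytes_emitted=6
After char 9 ('g'=32): chars_in_quartet=2 acc=0xC60 bytes_emitted=6
After char 10 ('c'=28): chars_in_quartet=3 acc=0x3181C bytes_emitted=6
After char 11 ('5'=57): chars_in_quartet=4 acc=0xC60739 -> emit C6 07 39, reset; bytes_emitted=9
After char 12 ('T'=19): chars_in_quartet=1 acc=0x13 bytes_emitted=9
After char 13 ('g'=32): chars_in_quartet=2 acc=0x4E0 bytes_emitted=9
Padding '==': partial quartet acc=0x4E0 -> emit 4E; bytes_emitted=10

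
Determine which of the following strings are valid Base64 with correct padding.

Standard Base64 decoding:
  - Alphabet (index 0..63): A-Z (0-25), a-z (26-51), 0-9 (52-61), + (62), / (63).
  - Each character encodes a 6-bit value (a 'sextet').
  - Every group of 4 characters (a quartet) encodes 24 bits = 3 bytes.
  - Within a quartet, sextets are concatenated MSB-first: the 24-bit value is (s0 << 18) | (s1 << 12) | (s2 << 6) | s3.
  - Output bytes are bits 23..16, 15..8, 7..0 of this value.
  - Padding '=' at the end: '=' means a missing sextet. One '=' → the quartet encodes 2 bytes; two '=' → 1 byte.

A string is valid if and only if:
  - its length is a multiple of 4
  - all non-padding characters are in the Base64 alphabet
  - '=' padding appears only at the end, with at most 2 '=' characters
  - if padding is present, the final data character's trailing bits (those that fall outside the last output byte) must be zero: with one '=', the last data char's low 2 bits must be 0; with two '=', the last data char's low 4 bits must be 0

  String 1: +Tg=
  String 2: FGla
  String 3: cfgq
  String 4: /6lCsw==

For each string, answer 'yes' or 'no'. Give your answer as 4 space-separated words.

Answer: yes yes yes yes

Derivation:
String 1: '+Tg=' → valid
String 2: 'FGla' → valid
String 3: 'cfgq' → valid
String 4: '/6lCsw==' → valid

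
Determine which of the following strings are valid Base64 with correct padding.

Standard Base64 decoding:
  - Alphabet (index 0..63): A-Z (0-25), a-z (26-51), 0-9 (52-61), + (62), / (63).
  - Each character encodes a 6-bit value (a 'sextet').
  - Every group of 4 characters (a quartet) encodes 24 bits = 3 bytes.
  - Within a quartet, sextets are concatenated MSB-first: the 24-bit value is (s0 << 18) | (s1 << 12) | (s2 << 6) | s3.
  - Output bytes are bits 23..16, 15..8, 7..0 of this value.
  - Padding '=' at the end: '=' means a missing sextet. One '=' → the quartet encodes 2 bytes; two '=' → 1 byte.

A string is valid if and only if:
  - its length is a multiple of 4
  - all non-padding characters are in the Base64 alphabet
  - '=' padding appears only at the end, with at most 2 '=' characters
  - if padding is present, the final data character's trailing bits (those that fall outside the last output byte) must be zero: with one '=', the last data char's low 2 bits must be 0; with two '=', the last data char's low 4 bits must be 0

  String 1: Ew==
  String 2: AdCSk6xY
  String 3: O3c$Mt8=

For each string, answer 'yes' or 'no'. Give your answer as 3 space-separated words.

Answer: yes yes no

Derivation:
String 1: 'Ew==' → valid
String 2: 'AdCSk6xY' → valid
String 3: 'O3c$Mt8=' → invalid (bad char(s): ['$'])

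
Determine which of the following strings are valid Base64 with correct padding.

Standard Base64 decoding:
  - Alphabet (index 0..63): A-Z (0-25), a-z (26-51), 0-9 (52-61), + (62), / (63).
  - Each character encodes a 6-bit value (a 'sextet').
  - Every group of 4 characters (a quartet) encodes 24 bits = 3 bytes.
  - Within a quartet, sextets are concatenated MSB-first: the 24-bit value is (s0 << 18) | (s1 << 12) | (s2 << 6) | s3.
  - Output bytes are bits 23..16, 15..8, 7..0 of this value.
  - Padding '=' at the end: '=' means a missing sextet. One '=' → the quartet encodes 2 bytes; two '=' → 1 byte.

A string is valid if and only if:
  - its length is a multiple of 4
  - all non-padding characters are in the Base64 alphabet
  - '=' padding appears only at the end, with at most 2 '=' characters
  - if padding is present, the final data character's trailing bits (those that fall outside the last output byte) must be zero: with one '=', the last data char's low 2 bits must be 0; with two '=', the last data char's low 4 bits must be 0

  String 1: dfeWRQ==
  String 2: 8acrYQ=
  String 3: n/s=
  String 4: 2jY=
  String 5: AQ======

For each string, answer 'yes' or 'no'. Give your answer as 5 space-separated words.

String 1: 'dfeWRQ==' → valid
String 2: '8acrYQ=' → invalid (len=7 not mult of 4)
String 3: 'n/s=' → valid
String 4: '2jY=' → valid
String 5: 'AQ======' → invalid (6 pad chars (max 2))

Answer: yes no yes yes no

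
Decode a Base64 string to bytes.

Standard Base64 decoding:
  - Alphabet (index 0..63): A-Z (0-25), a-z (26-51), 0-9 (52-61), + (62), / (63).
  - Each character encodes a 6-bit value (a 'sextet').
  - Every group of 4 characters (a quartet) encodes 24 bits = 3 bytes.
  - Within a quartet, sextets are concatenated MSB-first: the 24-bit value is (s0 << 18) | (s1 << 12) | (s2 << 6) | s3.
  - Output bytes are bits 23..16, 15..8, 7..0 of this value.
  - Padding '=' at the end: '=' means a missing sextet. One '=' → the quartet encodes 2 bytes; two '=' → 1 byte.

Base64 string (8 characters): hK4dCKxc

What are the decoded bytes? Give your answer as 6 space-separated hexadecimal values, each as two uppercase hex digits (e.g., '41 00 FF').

Answer: 84 AE 1D 08 AC 5C

Derivation:
After char 0 ('h'=33): chars_in_quartet=1 acc=0x21 bytes_emitted=0
After char 1 ('K'=10): chars_in_quartet=2 acc=0x84A bytes_emitted=0
After char 2 ('4'=56): chars_in_quartet=3 acc=0x212B8 bytes_emitted=0
After char 3 ('d'=29): chars_in_quartet=4 acc=0x84AE1D -> emit 84 AE 1D, reset; bytes_emitted=3
After char 4 ('C'=2): chars_in_quartet=1 acc=0x2 bytes_emitted=3
After char 5 ('K'=10): chars_in_quartet=2 acc=0x8A bytes_emitted=3
After char 6 ('x'=49): chars_in_quartet=3 acc=0x22B1 bytes_emitted=3
After char 7 ('c'=28): chars_in_quartet=4 acc=0x8AC5C -> emit 08 AC 5C, reset; bytes_emitted=6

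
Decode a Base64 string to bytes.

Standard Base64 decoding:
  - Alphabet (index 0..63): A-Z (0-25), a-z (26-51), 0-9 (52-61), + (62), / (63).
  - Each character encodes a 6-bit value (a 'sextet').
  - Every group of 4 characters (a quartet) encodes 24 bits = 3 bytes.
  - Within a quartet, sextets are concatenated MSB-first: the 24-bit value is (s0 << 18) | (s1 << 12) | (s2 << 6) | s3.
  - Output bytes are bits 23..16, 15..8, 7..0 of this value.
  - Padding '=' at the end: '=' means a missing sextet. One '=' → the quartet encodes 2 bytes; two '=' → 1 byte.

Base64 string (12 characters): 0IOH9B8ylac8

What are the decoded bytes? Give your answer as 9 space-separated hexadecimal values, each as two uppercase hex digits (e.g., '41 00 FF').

Answer: D0 83 87 F4 1F 32 95 A7 3C

Derivation:
After char 0 ('0'=52): chars_in_quartet=1 acc=0x34 bytes_emitted=0
After char 1 ('I'=8): chars_in_quartet=2 acc=0xD08 bytes_emitted=0
After char 2 ('O'=14): chars_in_quartet=3 acc=0x3420E bytes_emitted=0
After char 3 ('H'=7): chars_in_quartet=4 acc=0xD08387 -> emit D0 83 87, reset; bytes_emitted=3
After char 4 ('9'=61): chars_in_quartet=1 acc=0x3D bytes_emitted=3
After char 5 ('B'=1): chars_in_quartet=2 acc=0xF41 bytes_emitted=3
After char 6 ('8'=60): chars_in_quartet=3 acc=0x3D07C bytes_emitted=3
After char 7 ('y'=50): chars_in_quartet=4 acc=0xF41F32 -> emit F4 1F 32, reset; bytes_emitted=6
After char 8 ('l'=37): chars_in_quartet=1 acc=0x25 bytes_emitted=6
After char 9 ('a'=26): chars_in_quartet=2 acc=0x95A bytes_emitted=6
After char 10 ('c'=28): chars_in_quartet=3 acc=0x2569C bytes_emitted=6
After char 11 ('8'=60): chars_in_quartet=4 acc=0x95A73C -> emit 95 A7 3C, reset; bytes_emitted=9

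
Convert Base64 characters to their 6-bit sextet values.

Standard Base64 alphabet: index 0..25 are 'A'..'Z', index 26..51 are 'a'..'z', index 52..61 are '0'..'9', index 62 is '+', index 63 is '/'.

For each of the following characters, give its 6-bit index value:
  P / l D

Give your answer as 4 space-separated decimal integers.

Answer: 15 63 37 3

Derivation:
'P': A..Z range, ord('P') − ord('A') = 15
'/': index 63
'l': a..z range, 26 + ord('l') − ord('a') = 37
'D': A..Z range, ord('D') − ord('A') = 3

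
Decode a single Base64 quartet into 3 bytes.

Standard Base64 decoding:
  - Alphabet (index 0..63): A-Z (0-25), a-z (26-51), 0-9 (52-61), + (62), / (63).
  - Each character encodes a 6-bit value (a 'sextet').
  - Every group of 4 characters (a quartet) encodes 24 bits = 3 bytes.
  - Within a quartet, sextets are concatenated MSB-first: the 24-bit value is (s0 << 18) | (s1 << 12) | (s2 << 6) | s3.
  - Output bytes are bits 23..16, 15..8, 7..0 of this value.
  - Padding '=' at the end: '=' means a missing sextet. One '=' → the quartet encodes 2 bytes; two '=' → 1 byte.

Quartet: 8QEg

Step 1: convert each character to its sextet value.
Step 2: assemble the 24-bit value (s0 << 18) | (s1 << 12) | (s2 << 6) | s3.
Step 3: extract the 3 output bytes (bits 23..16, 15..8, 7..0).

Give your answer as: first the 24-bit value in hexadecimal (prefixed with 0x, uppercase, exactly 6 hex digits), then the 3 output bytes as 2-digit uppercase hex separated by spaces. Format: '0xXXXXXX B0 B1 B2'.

Answer: 0xF10120 F1 01 20

Derivation:
Sextets: 8=60, Q=16, E=4, g=32
24-bit: (60<<18) | (16<<12) | (4<<6) | 32
      = 0xF00000 | 0x010000 | 0x000100 | 0x000020
      = 0xF10120
Bytes: (v>>16)&0xFF=F1, (v>>8)&0xFF=01, v&0xFF=20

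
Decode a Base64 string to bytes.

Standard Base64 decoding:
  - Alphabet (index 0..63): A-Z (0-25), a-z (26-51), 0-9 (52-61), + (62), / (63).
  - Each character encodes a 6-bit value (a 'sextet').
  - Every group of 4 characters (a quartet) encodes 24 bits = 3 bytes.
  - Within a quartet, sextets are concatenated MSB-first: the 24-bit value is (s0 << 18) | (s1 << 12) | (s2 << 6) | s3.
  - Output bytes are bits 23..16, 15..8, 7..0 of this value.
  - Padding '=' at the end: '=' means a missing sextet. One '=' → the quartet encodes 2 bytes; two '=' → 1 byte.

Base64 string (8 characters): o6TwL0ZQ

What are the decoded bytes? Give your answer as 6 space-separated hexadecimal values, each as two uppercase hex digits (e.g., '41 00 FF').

After char 0 ('o'=40): chars_in_quartet=1 acc=0x28 bytes_emitted=0
After char 1 ('6'=58): chars_in_quartet=2 acc=0xA3A bytes_emitted=0
After char 2 ('T'=19): chars_in_quartet=3 acc=0x28E93 bytes_emitted=0
After char 3 ('w'=48): chars_in_quartet=4 acc=0xA3A4F0 -> emit A3 A4 F0, reset; bytes_emitted=3
After char 4 ('L'=11): chars_in_quartet=1 acc=0xB bytes_emitted=3
After char 5 ('0'=52): chars_in_quartet=2 acc=0x2F4 bytes_emitted=3
After char 6 ('Z'=25): chars_in_quartet=3 acc=0xBD19 bytes_emitted=3
After char 7 ('Q'=16): chars_in_quartet=4 acc=0x2F4650 -> emit 2F 46 50, reset; bytes_emitted=6

Answer: A3 A4 F0 2F 46 50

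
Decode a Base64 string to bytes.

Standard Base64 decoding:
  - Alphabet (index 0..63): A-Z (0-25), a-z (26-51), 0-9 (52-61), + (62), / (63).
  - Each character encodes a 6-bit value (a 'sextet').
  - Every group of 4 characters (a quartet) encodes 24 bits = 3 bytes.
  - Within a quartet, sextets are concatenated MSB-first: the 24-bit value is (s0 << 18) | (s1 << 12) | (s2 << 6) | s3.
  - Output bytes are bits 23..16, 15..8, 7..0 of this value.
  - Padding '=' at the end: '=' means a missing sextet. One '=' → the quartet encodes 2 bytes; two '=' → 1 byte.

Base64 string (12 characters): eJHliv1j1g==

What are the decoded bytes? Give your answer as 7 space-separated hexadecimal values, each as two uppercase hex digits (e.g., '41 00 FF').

Answer: 78 91 E5 8A FD 63 D6

Derivation:
After char 0 ('e'=30): chars_in_quartet=1 acc=0x1E bytes_emitted=0
After char 1 ('J'=9): chars_in_quartet=2 acc=0x789 bytes_emitted=0
After char 2 ('H'=7): chars_in_quartet=3 acc=0x1E247 bytes_emitted=0
After char 3 ('l'=37): chars_in_quartet=4 acc=0x7891E5 -> emit 78 91 E5, reset; bytes_emitted=3
After char 4 ('i'=34): chars_in_quartet=1 acc=0x22 bytes_emitted=3
After char 5 ('v'=47): chars_in_quartet=2 acc=0x8AF bytes_emitted=3
After char 6 ('1'=53): chars_in_quartet=3 acc=0x22BF5 bytes_emitted=3
After char 7 ('j'=35): chars_in_quartet=4 acc=0x8AFD63 -> emit 8A FD 63, reset; bytes_emitted=6
After char 8 ('1'=53): chars_in_quartet=1 acc=0x35 bytes_emitted=6
After char 9 ('g'=32): chars_in_quartet=2 acc=0xD60 bytes_emitted=6
Padding '==': partial quartet acc=0xD60 -> emit D6; bytes_emitted=7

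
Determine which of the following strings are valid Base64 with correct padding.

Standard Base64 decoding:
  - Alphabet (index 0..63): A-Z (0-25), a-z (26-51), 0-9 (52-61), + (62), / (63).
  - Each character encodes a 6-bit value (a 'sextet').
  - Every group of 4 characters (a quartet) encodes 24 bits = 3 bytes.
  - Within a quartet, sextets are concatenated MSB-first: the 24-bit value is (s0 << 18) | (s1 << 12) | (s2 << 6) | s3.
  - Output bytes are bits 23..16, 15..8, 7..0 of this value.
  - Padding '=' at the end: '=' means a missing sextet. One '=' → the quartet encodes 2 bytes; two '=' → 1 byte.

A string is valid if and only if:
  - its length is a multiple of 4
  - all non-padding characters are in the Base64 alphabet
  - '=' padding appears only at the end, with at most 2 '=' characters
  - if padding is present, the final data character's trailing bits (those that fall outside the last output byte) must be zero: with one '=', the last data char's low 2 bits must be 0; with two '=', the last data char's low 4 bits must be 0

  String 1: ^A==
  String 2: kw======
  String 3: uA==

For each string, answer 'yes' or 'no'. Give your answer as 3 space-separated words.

Answer: no no yes

Derivation:
String 1: '^A==' → invalid (bad char(s): ['^'])
String 2: 'kw======' → invalid (6 pad chars (max 2))
String 3: 'uA==' → valid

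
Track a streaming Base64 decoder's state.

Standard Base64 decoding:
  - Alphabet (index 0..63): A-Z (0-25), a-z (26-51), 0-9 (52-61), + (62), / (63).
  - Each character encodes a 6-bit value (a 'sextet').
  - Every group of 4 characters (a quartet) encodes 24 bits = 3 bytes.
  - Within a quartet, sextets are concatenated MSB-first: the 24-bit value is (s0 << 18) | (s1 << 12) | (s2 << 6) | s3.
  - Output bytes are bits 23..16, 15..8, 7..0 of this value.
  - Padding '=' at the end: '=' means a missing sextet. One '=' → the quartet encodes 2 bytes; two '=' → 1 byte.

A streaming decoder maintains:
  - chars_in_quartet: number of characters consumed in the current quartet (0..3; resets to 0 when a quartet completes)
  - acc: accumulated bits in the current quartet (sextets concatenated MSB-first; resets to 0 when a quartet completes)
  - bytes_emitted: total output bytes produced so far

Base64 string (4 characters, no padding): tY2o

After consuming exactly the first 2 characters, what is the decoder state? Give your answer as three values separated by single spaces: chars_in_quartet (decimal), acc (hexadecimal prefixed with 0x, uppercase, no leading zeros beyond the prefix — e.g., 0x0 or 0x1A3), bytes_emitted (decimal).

Answer: 2 0xB58 0

Derivation:
After char 0 ('t'=45): chars_in_quartet=1 acc=0x2D bytes_emitted=0
After char 1 ('Y'=24): chars_in_quartet=2 acc=0xB58 bytes_emitted=0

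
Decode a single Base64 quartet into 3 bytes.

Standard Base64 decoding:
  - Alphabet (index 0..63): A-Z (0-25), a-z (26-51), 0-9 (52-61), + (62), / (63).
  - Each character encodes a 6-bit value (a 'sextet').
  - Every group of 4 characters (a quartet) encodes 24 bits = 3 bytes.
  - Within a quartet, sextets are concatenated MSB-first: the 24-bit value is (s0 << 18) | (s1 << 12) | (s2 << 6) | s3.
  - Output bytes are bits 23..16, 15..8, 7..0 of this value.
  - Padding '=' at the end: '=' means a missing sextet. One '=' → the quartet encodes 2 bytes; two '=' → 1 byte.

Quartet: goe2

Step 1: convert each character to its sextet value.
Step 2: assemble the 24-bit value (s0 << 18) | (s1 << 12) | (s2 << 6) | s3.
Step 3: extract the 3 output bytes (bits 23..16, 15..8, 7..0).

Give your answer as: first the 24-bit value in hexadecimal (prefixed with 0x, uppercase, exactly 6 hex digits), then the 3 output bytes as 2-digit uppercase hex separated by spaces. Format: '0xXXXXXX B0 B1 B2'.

Answer: 0x8287B6 82 87 B6

Derivation:
Sextets: g=32, o=40, e=30, 2=54
24-bit: (32<<18) | (40<<12) | (30<<6) | 54
      = 0x800000 | 0x028000 | 0x000780 | 0x000036
      = 0x8287B6
Bytes: (v>>16)&0xFF=82, (v>>8)&0xFF=87, v&0xFF=B6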